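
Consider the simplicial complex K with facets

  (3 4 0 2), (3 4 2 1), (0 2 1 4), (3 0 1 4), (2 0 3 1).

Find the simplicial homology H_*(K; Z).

H_0 ≅ Z,  H_1 = 0,  H_2 = 0,  H_3 ≅ Z.

Fix the vertex order 0 < 1 < 2 < 3 < 4 and write every simplex with vertices in increasing order. Then dim K = 3 and the simplices of K are:

  0-simplices (5): [0], [1], [2], [3], [4]
  1-simplices (10): [0,1], [0,2], [0,3], [0,4], [1,2], [1,3], [1,4], [2,3], [2,4], [3,4]
  2-simplices (10): [0,1,2], [0,1,3], [0,1,4], [0,2,3], [0,2,4], [0,3,4], [1,2,3], [1,2,4], [1,3,4], [2,3,4]
  3-simplices (5): [0,1,2,3], [0,1,2,4], [0,1,3,4], [0,2,3,4], [1,2,3,4]

giving chain groups C_0 ≅ Z^5, C_1 ≅ Z^10, C_2 ≅ Z^10, C_3 ≅ Z^5.

∂_1: C_1 → C_0 is given by ∂[p,q] = [q] − [p]. For instance
  ∂[1,3] = [3] − [1].
This gives a 5×10 integer matrix of rank 4; reducing to Smith normal form yields diagonal entries (1,1,1,1).

Boundary ∂_2: C_2 → C_1 sends each 2-simplex [p,q,r] to [q,r] − [p,r] + [p,q]. For instance
  ∂[0,2,3] = [2,3] − [0,3] + [0,2],
  ∂[1,2,4] = [2,4] − [1,4] + [1,2].
The 10×10 boundary matrix has rank 6 and Smith normal form diag(1,1,1,1,1,1).

Boundary ∂_3: C_3 → C_2 sends each 3-simplex σ to the alternating sum Σ_i (−1)^i (σ with its i-th vertex removed). For instance
  ∂[0,1,2,4] = [1,2,4] − [0,2,4] + [0,1,4] − [0,1,2],
  ∂[0,1,2,3] = [1,2,3] − [0,2,3] + [0,1,3] − [0,1,2].
The resulting 10×5 matrix has rank 4, and its Smith normal form has invariant factors (1,1,1,1).

From H_k ≅ ker(∂_k) / im(∂_{k+1}) we obtain:

  H_0: rank C_0 − rank ∂_1 = 5 − 4 = 1, and the invariant factors of ∂_1 are all 1, so H_0 ≅ Z.
  H_1: rank ker ∂_1 − rank ∂_2 = (10 − 4) − 6 = 0, and the invariant factors of ∂_2 are all 1, so H_1 ≅ 0.
  H_2: rank ker ∂_2 − rank ∂_3 = (10 − 6) − 4 = 0, and the invariant factors of ∂_3 are all 1, so H_2 ≅ 0.
  H_3: rank ker ∂_3 − rank ∂_4 = (5 − 4) − 0 = 1, and there is no ∂_4, so H_3 ≅ Z.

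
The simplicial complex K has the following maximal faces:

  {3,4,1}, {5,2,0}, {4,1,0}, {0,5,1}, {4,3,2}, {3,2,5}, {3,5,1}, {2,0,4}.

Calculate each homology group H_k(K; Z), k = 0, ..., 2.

Take the total order 0 < 1 < 2 < 3 < 4 < 5 on the vertex set. Then K (dimension 2) consists of the simplices:

  0-simplices (6): [0], [1], [2], [3], [4], [5]
  1-simplices (12): [0,1], [0,2], [0,4], [0,5], [1,3], [1,4], [1,5], [2,3], [2,4], [2,5], [3,4], [3,5]
  2-simplices (8): [0,1,4], [0,1,5], [0,2,4], [0,2,5], [1,3,4], [1,3,5], [2,3,4], [2,3,5]

Hence C_0 ≅ Z^6, C_1 ≅ Z^12, C_2 ≅ Z^8.

The boundary map ∂_1: C_1 → C_0 is given by ∂[p,q] = [q] − [p]. For instance
  ∂[3,4] = [4] − [3].
The resulting 6×12 matrix has rank 5, and its Smith normal form has invariant factors (1,1,1,1,1).

∂_2: C_2 → C_1 sends each 2-simplex [p,q,r] to [q,r] − [p,r] + [p,q]. For instance
  ∂[2,3,5] = [3,5] − [2,5] + [2,3],
  ∂[0,2,4] = [2,4] − [0,4] + [0,2].
The resulting 12×8 matrix has rank 7, and its Smith normal form has invariant factors (1,1,1,1,1,1,1).

Computing H_k = (kernel of ∂_k) / (image of ∂_{k+1}):

  H_0: rank C_0 − rank ∂_1 = 6 − 5 = 1, and the invariant factors of ∂_1 are all 1, so H_0 = Z.
  H_1: rank ker ∂_1 − rank ∂_2 = (12 − 5) − 7 = 0, and the invariant factors of ∂_2 are all 1, so H_1 = 0.
  H_2: rank ker ∂_2 − rank ∂_3 = (8 − 7) − 0 = 1, and there is no ∂_3, so H_2 = Z.

As a check, the Euler characteristic is 6 − 12 + 8 = 2, which agrees with 1 − 0 + 1 = 2.

H_0 = Z,  H_1 = 0,  H_2 = Z.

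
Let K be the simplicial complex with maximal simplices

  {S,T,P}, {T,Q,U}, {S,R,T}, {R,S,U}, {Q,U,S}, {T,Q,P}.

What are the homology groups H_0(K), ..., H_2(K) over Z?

Take the total order P < Q < R < S < T < U on the vertex set. Then K (dimension 2) consists of the simplices:

  0-simplices (6): P, Q, R, S, T, U
  1-simplices (12): PQ, PS, PT, QS, QT, QU, RS, RT, RU, ST, SU, TU
  2-simplices (6): PQT, PST, QSU, QTU, RST, RSU

giving chain groups C_0 ≅ Z^6, C_1 ≅ Z^12, C_2 ≅ Z^6.

Boundary ∂_1: C_1 → C_0 maps an edge to its endpoints' difference, ∂[p,q] = q − p. For instance
  ∂QT = T − Q.
As a 6×12 matrix over Z this has rank 5, with invariant factors (1,1,1,1,1).

∂_2: C_2 → C_1 acts by ∂[p,q,r] = [q,r] − [p,r] + [p,q]. For instance
  ∂PQT = QT − PT + PQ,
  ∂QTU = TU − QU + QT.
The 12×6 boundary matrix has rank 6 and Smith normal form diag(1,1,1,1,1,1).

Now H_k = ker ∂_k / im ∂_{k+1}, so:

  H_0: rank C_0 − rank ∂_1 = 6 − 5 = 1, and the invariant factors of ∂_1 are all 1, so H_0 = Z.
  H_1: rank ker ∂_1 − rank ∂_2 = (12 − 5) − 6 = 1, and the invariant factors of ∂_2 are all 1, so H_1 = Z.
  H_2: rank ker ∂_2 − rank ∂_3 = (6 − 6) − 0 = 0, and there is no ∂_3, so H_2 = 0.

As a check, the Euler characteristic is 6 − 12 + 6 = 0, which agrees with 1 − 1 + 0 = 0.

H_0 = Z,  H_1 = Z,  H_2 = 0.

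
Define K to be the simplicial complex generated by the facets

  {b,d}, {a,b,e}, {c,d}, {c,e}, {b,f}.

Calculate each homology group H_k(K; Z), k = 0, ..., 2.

Order the vertices as a < b < c < d < e < f. Listing each simplex with vertices in this order, K has dimension 2 with simplices:

  0-simplices (6): a, b, c, d, e, f
  1-simplices (7): ab, ae, bd, be, bf, cd, ce
  2-simplices (1): abe

giving chain groups C_0 ≅ Z^6, C_1 ≅ Z^7, C_2 ≅ Z^1.

Boundary ∂_1: C_1 → C_0 maps an edge to its endpoints' difference, ∂[p,q] = q − p. For instance
  ∂ab = b − a.
The 6×7 boundary matrix has rank 5 and Smith normal form diag(1,1,1,1,1).

Boundary ∂_2: C_2 → C_1 acts by ∂[p,q,r] = [q,r] − [p,r] + [p,q]. For instance
  ∂abe = be − ae + ab.
The resulting 7×1 matrix has rank 1, and its Smith normal form has invariant factors (1).

From H_k ≅ ker(∂_k) / im(∂_{k+1}) we obtain:

  H_0: rank C_0 − rank ∂_1 = 6 − 5 = 1, and the invariant factors of ∂_1 are all 1, so H_0 = Z.
  H_1: rank ker ∂_1 − rank ∂_2 = (7 − 5) − 1 = 1, and the invariant factors of ∂_2 are all 1, so H_1 = Z.
  H_2: rank ker ∂_2 − rank ∂_3 = (1 − 1) − 0 = 0, and there is no ∂_3, so H_2 = 0.

As a check, the Euler characteristic is 6 − 7 + 1 = 0, which agrees with 1 − 1 + 0 = 0.

H_0 = Z,  H_1 = Z,  H_2 = 0.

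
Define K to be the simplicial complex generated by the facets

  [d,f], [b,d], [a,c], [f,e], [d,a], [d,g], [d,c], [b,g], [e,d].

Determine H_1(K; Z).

K has 7 vertices, 9 edges.
rank ∂_1 = 6, rank ∂_2 = 0 ⇒ b_1 = 9 − 6 − 0 = 3. So H_1 = Z^3.

H_1 = Z^3.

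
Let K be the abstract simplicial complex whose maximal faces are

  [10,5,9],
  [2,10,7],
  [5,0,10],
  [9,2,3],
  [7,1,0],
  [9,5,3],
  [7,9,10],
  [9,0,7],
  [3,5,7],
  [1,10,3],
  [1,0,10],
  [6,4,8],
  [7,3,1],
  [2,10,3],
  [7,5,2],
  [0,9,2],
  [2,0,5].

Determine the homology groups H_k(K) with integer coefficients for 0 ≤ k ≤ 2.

H_0 ≅ Z^2,  H_1 ≅ Z^2,  H_2 ≅ Z.

We work with the vertex ordering 0 < 1 < 2 < 3 < 4 < 5 < 6 < 7 < 8 < 9 < 10. The simplices of K, each written with vertices in increasing order, are:

  0-simplices (11): [0], [1], [2], [3], [4], [5], [6], [7], [8], [9], [10]
  1-simplices (27): (27 of them)
  2-simplices (17): [0,1,7], [0,1,10], [0,2,5], [0,2,9], [0,5,10], [0,7,9], [1,3,7], [1,3,10], [2,3,9], [2,3,10], [2,5,7], [2,7,10], [3,5,7], [3,5,9], [4,6,8], [5,9,10], [7,9,10]

Hence C_0 ≅ Z^11, C_1 ≅ Z^27, C_2 ≅ Z^17.

The boundary map ∂_1: C_1 → C_0 maps an edge to its endpoints' difference, ∂[p,q] = q − p. For instance
  ∂[3,7] = [7] − [3].
The 11×27 boundary matrix has rank 9 and Smith normal form diag(1,1,1,1,1,1,1,1,1).

The boundary map ∂_2: C_2 → C_1 acts by ∂[p,q,r] = [q,r] − [p,r] + [p,q]. For instance
  ∂[0,2,9] = [2,9] − [0,9] + [0,2],
  ∂[0,2,5] = [2,5] − [0,5] + [0,2].
This gives a 27×17 integer matrix of rank 16; reducing to Smith normal form yields diagonal entries (1,1,1,1,1,1,1,1,1,1,1,1,1,1,1,1).

From H_k ≅ ker(∂_k) / im(∂_{k+1}) we obtain:

  H_0: rank C_0 − rank ∂_1 = 11 − 9 = 2, and the invariant factors of ∂_1 are all 1, so H_0 = Z^2.
  H_1: rank ker ∂_1 − rank ∂_2 = (27 − 9) − 16 = 2, and the invariant factors of ∂_2 are all 1, so H_1 = Z^2.
  H_2: rank ker ∂_2 − rank ∂_3 = (17 − 16) − 0 = 1, and there is no ∂_3, so H_2 = Z.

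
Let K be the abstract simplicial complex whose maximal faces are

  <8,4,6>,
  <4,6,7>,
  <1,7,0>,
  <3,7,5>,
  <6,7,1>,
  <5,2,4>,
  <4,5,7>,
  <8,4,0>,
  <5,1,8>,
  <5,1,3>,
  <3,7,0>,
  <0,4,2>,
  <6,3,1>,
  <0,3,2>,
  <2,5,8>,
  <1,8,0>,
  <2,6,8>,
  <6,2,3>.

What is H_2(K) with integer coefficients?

Order the vertices as 0 < 1 < 2 < 3 < 4 < 5 < 6 < 7 < 8. Listing each simplex with vertices in this order, K has dimension 2 with simplices:

  0-simplices (9): [0], [1], [2], [3], [4], [5], [6], [7], [8]
  1-simplices (27): (27 of them)
  2-simplices (18): [0,1,7], [0,1,8], [0,2,3], [0,2,4], [0,3,7], [0,4,8], [1,3,5], [1,3,6], [1,5,8], [1,6,7], [2,3,6], [2,4,5], [2,5,8], [2,6,8], [3,5,7], [4,5,7], [4,6,7], [4,6,8]

Hence C_0 ≅ Z^9, C_1 ≅ Z^27, C_2 ≅ Z^18.

The boundary map ∂_1: C_1 → C_0 maps an edge to its endpoints' difference, ∂[p,q] = q − p.
This gives a 9×27 integer matrix of rank 8; reducing to Smith normal form yields diagonal entries (1,1,1,1,1,1,1,1).

The boundary map ∂_2: C_2 → C_1 acts by ∂[p,q,r] = [q,r] − [p,r] + [p,q]. For instance
  ∂[0,2,4] = [2,4] − [0,4] + [0,2],
  ∂[1,3,6] = [3,6] − [1,6] + [1,3].
The resulting 27×18 matrix has rank 18, and its Smith normal form has invariant factors (1,1,1,1,1,1,1,1,1,1,1,1,1,1,1,1,1,2).

Reading off H_k = ker ∂_k / im ∂_{k+1}:

  H_2: rank ker ∂_2 − rank ∂_3 = (18 − 18) − 0 = 0, and there is no ∂_3, so H_2 ≅ 0.

(K is a triangulation of the Klein bottle.)

H_2 = 0.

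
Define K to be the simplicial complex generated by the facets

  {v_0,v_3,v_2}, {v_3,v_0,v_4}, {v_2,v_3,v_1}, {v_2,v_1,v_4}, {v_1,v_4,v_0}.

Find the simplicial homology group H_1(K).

Fix the vertex order v_0 < v_1 < v_2 < v_3 < v_4 and write every simplex with vertices in increasing order. Then dim K = 2 and the simplices of K are:

  0-simplices (5): [v_0], [v_1], [v_2], [v_3], [v_4]
  1-simplices (10): [v_0,v_1], [v_0,v_2], [v_0,v_3], [v_0,v_4], [v_1,v_2], [v_1,v_3], [v_1,v_4], [v_2,v_3], [v_2,v_4], [v_3,v_4]
  2-simplices (5): [v_0,v_1,v_4], [v_0,v_2,v_3], [v_0,v_3,v_4], [v_1,v_2,v_3], [v_1,v_2,v_4]

so the chain groups are C_0 ≅ Z^5, C_1 ≅ Z^10, C_2 ≅ Z^5.

The boundary map ∂_1: C_1 → C_0 maps an edge to its endpoints' difference, ∂[p,q] = q − p. For instance
  ∂[v_0,v_3] = [v_3] − [v_0].
The resulting 5×10 matrix has rank 4, and its Smith normal form has invariant factors (1,1,1,1).

Boundary ∂_2: C_2 → C_1 maps a triangle to the signed sum of its edges. For instance
  ∂[v_0,v_3,v_4] = [v_3,v_4] − [v_0,v_4] + [v_0,v_3],
  ∂[v_1,v_2,v_4] = [v_2,v_4] − [v_1,v_4] + [v_1,v_2].
The resulting 10×5 matrix has rank 5, and its Smith normal form has invariant factors (1,1,1,1,1).

From H_k ≅ ker(∂_k) / im(∂_{k+1}) we obtain:

  H_1: rank ker ∂_1 − rank ∂_2 = (10 − 4) − 5 = 1, and the invariant factors of ∂_2 are all 1, so H_1 ≅ Z.

H_1 ≅ Z.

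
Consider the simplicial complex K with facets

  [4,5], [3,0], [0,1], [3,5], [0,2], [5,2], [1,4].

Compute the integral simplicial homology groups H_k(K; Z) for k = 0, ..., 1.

Order the vertices as 0 < 1 < 2 < 3 < 4 < 5. Listing each simplex with vertices in this order, K has dimension 1 with simplices:

  0-simplices (6): [0], [1], [2], [3], [4], [5]
  1-simplices (7): [0,1], [0,2], [0,3], [1,4], [2,5], [3,5], [4,5]

so the chain groups are C_0 ≅ Z^6, C_1 ≅ Z^7.

Boundary ∂_1: C_1 → C_0 maps an edge to its endpoints' difference, ∂[p,q] = q − p. For instance
  ∂[1,4] = [4] − [1].
As a 6×7 matrix over Z this has rank 5, with invariant factors (1,1,1,1,1).

Reading off H_k = ker ∂_k / im ∂_{k+1}:

  H_0: rank C_0 − rank ∂_1 = 6 − 5 = 1, and the invariant factors of ∂_1 are all 1, so H_0 ≅ Z.
  H_1: rank ker ∂_1 − rank ∂_2 = (7 − 5) − 0 = 2, and there is no ∂_2, so H_1 ≅ Z^2.

As a check, the Euler characteristic is 6 − 7 = -1, which agrees with 1 − 2 = -1.

H_0 = Z,  H_1 = Z^2.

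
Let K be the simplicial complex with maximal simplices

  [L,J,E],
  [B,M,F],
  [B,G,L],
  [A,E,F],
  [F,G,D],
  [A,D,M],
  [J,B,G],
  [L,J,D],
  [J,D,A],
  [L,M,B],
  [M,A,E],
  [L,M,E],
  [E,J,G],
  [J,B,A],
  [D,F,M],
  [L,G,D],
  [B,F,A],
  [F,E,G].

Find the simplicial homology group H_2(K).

H_2 ≅ 0.

K has 9 vertices, 27 edges, 18 triangles.
rank ∂_2 = 18, rank ∂_3 = 0 ⇒ b_2 = 18 − 18 − 0 = 0. So H_2 ≅ 0.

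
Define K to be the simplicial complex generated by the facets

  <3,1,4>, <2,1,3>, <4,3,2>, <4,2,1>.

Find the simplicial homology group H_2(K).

H_2 ≅ Z.

Take the total order 1 < 2 < 3 < 4 on the vertex set. Then K (dimension 2) consists of the simplices:

  0-simplices (4): [1], [2], [3], [4]
  1-simplices (6): [1,2], [1,3], [1,4], [2,3], [2,4], [3,4]
  2-simplices (4): [1,2,3], [1,2,4], [1,3,4], [2,3,4]

giving chain groups C_0 ≅ Z^4, C_1 ≅ Z^6, C_2 ≅ Z^4.

Boundary ∂_1: C_1 → C_0 sends each edge [p,q] (with p < q) to q − p.
This gives a 4×6 integer matrix of rank 3; reducing to Smith normal form yields diagonal entries (1,1,1).

Boundary ∂_2: C_2 → C_1 acts by ∂[p,q,r] = [q,r] − [p,r] + [p,q]. For instance
  ∂[1,2,3] = [2,3] − [1,3] + [1,2],
  ∂[1,2,4] = [2,4] − [1,4] + [1,2].
The resulting 6×4 matrix has rank 3, and its Smith normal form has invariant factors (1,1,1).

Now H_k = ker ∂_k / im ∂_{k+1}, so:

  H_2: rank ker ∂_2 − rank ∂_3 = (4 − 3) − 0 = 1, and there is no ∂_3, so H_2 = Z.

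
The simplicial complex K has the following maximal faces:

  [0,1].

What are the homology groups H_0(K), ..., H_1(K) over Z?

H_0 = Z,  H_1 = 0.

Order the vertices as 0 < 1. Listing each simplex with vertices in this order, K has dimension 1 with simplices:

  0-simplices (2): [0], [1]
  1-simplices (1): [0,1]

so the chain groups are C_0 ≅ Z^2, C_1 ≅ Z^1.

The boundary map ∂_1: C_1 → C_0 is given by ∂[p,q] = [q] − [p]. For instance
  ∂[0,1] = [1] − [0].
This gives a 2×1 integer matrix of rank 1; reducing to Smith normal form yields diagonal entries (1).

Reading off H_k = ker ∂_k / im ∂_{k+1}:

  H_0: rank C_0 − rank ∂_1 = 2 − 1 = 1, and the invariant factors of ∂_1 are all 1, so H_0 ≅ Z.
  H_1: rank ker ∂_1 − rank ∂_2 = (1 − 1) − 0 = 0, and there is no ∂_2, so H_1 ≅ 0.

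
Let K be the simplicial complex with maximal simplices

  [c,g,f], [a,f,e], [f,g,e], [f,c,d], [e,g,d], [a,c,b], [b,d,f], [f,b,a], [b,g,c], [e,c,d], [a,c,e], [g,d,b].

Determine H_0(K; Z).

K has 7 vertices, 18 edges, 12 triangles.
rank ∂_0 = 0, rank ∂_1 = 6 ⇒ b_0 = 7 − 0 − 6 = 1; all invariant factors of ∂_1 are 1 so no torsion. So H_0 ≅ Z.

H_0 = Z.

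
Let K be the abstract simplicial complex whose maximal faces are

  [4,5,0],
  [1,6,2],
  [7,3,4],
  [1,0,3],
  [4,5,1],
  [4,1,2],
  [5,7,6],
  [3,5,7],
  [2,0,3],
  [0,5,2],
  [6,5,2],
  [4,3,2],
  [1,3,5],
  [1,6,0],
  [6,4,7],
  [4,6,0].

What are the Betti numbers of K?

b_0 = 1, b_1 = 2, b_2 = 1.

We work with the vertex ordering 0 < 1 < 2 < 3 < 4 < 5 < 6 < 7. The simplices of K, each written with vertices in increasing order, are:

  0-simplices (8): [0], [1], [2], [3], [4], [5], [6], [7]
  1-simplices (24): (24 of them)
  2-simplices (16): [0,1,3], [0,1,6], [0,2,3], [0,2,5], [0,4,5], [0,4,6], [1,2,4], [1,2,6], [1,3,5], [1,4,5], [2,3,4], [2,5,6], [3,4,7], [3,5,7], [4,6,7], [5,6,7]

so the chain groups are C_0 ≅ Z^8, C_1 ≅ Z^24, C_2 ≅ Z^16.

Boundary ∂_1: C_1 → C_0 maps an edge to its endpoints' difference, ∂[p,q] = q − p.
The resulting 8×24 matrix has rank 7, and its Smith normal form has invariant factors (1,1,1,1,1,1,1).

Boundary ∂_2: C_2 → C_1 sends each 2-simplex [p,q,r] to [q,r] − [p,r] + [p,q]. For instance
  ∂[0,2,5] = [2,5] − [0,5] + [0,2],
  ∂[4,6,7] = [6,7] − [4,7] + [4,6].
The resulting 24×16 matrix has rank 15, and its Smith normal form has invariant factors (1,1,1,1,1,1,1,1,1,1,1,1,1,1,1).

Now H_k = ker ∂_k / im ∂_{k+1}, so:

  H_0: rank C_0 − rank ∂_1 = 8 − 7 = 1, and the invariant factors of ∂_1 are all 1, so H_0 = Z.
  H_1: rank ker ∂_1 − rank ∂_2 = (24 − 7) − 15 = 2, and the invariant factors of ∂_2 are all 1, so H_1 = Z^2.
  H_2: rank ker ∂_2 − rank ∂_3 = (16 − 15) − 0 = 1, and there is no ∂_3, so H_2 = Z.

As a check, the Euler characteristic is 8 − 24 + 16 = 0, which agrees with 1 − 2 + 1 = 0.

Hence the Betti numbers are b_0 = 1, b_1 = 2, b_2 = 1.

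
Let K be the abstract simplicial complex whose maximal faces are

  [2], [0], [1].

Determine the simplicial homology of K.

H_0 ≅ Z^3.

We work with the vertex ordering 0 < 1 < 2. The simplices of K, each written with vertices in increasing order, are:

  0-simplices (3): [0], [1], [2]

so the chain groups are C_0 ≅ Z^3.

Now H_k = ker ∂_k / im ∂_{k+1}, so:

  H_0: rank C_0 − rank ∂_1 = 3 − 0 = 3, and there is no ∂_1, so H_0 = Z^3.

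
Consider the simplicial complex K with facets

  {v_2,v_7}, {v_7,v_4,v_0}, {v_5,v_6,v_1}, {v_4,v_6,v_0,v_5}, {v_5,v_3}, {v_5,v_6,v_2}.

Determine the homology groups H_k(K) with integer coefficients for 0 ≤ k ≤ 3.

Order the vertices as v_0 < v_1 < v_2 < v_3 < v_4 < v_5 < v_6 < v_7. Listing each simplex with vertices in this order, K has dimension 3 with simplices:

  0-simplices (8): [v_0], [v_1], [v_2], [v_3], [v_4], [v_5], [v_6], [v_7]
  1-simplices (14): [v_0,v_4], [v_0,v_5], [v_0,v_6], [v_0,v_7], [v_1,v_5], [v_1,v_6], [v_2,v_5], [v_2,v_6], [v_2,v_7], [v_3,v_5], [v_4,v_5], [v_4,v_6], [v_4,v_7], [v_5,v_6]
  2-simplices (7): [v_0,v_4,v_5], [v_0,v_4,v_6], [v_0,v_4,v_7], [v_0,v_5,v_6], [v_1,v_5,v_6], [v_2,v_5,v_6], [v_4,v_5,v_6]
  3-simplices (1): [v_0,v_4,v_5,v_6]

Hence C_0 ≅ Z^8, C_1 ≅ Z^14, C_2 ≅ Z^7, C_3 ≅ Z^1.

∂_1: C_1 → C_0 sends each edge [p,q] (with p < q) to q − p. For instance
  ∂[v_2,v_6] = [v_6] − [v_2].
The 8×14 boundary matrix has rank 7 and Smith normal form diag(1,1,1,1,1,1,1).

Boundary ∂_2: C_2 → C_1 maps a triangle to the signed sum of its edges. For instance
  ∂[v_0,v_4,v_6] = [v_4,v_6] − [v_0,v_6] + [v_0,v_4],
  ∂[v_4,v_5,v_6] = [v_5,v_6] − [v_4,v_6] + [v_4,v_5].
As a 14×7 matrix over Z this has rank 6, with invariant factors (1,1,1,1,1,1).

Boundary ∂_3: C_3 → C_2 sends each 3-simplex σ to the alternating sum Σ_i (−1)^i (σ with its i-th vertex removed). For instance
  ∂[v_0,v_4,v_5,v_6] = [v_4,v_5,v_6] − [v_0,v_5,v_6] + [v_0,v_4,v_6] − [v_0,v_4,v_5].
As a 7×1 matrix over Z this has rank 1, with invariant factors (1).

From H_k ≅ ker(∂_k) / im(∂_{k+1}) we obtain:

  H_0: rank C_0 − rank ∂_1 = 8 − 7 = 1, and the invariant factors of ∂_1 are all 1, so H_0 = Z.
  H_1: rank ker ∂_1 − rank ∂_2 = (14 − 7) − 6 = 1, and the invariant factors of ∂_2 are all 1, so H_1 = Z.
  H_2: rank ker ∂_2 − rank ∂_3 = (7 − 6) − 1 = 0, and the invariant factors of ∂_3 are all 1, so H_2 = 0.
  H_3: rank ker ∂_3 − rank ∂_4 = (1 − 1) − 0 = 0, and there is no ∂_4, so H_3 = 0.

H_0 ≅ Z,  H_1 ≅ Z,  H_2 = 0,  H_3 = 0.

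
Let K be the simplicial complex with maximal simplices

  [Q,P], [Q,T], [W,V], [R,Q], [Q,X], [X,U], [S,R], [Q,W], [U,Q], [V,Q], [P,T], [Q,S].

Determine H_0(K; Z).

Fix the vertex order P < Q < R < S < T < U < V < W < X and write every simplex with vertices in increasing order. Then dim K = 1 and the simplices of K are:

  0-simplices (9): P, Q, R, S, T, U, V, W, X
  1-simplices (12): PQ, PT, QR, QS, QT, QU, QV, QW, QX, RS, UX, VW

so the chain groups are C_0 ≅ Z^9, C_1 ≅ Z^12.

The boundary map ∂_1: C_1 → C_0 sends each edge [p,q] (with p < q) to q − p. For instance
  ∂PQ = Q − P.
The 9×12 boundary matrix has rank 8 and Smith normal form diag(1,1,1,1,1,1,1,1).

Reading off H_k = ker ∂_k / im ∂_{k+1}:

  H_0: rank C_0 − rank ∂_1 = 9 − 8 = 1, and the invariant factors of ∂_1 are all 1, so H_0 = Z.

H_0 ≅ Z.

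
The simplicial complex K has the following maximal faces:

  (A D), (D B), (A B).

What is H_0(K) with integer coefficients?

Take the total order A < B < D on the vertex set. Then K (dimension 1) consists of the simplices:

  0-simplices (3): A, B, D
  1-simplices (3): AB, AD, BD

so the chain groups are C_0 ≅ Z^3, C_1 ≅ Z^3.

∂_1: C_1 → C_0 is given by ∂[p,q] = [q] − [p].
This gives a 3×3 integer matrix of rank 2; reducing to Smith normal form yields diagonal entries (1,1).

Computing H_k = (kernel of ∂_k) / (image of ∂_{k+1}):

  H_0: rank C_0 − rank ∂_1 = 3 − 2 = 1, and the invariant factors of ∂_1 are all 1, so H_0 = Z.

H_0 = Z.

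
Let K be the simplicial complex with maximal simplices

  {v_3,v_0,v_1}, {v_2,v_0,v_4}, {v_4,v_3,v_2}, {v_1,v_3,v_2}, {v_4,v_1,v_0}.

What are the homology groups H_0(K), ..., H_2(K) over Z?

H_0 = Z,  H_1 = Z,  H_2 = 0.

Order the vertices as v_0 < v_1 < v_2 < v_3 < v_4. Listing each simplex with vertices in this order, K has dimension 2 with simplices:

  0-simplices (5): [v_0], [v_1], [v_2], [v_3], [v_4]
  1-simplices (10): [v_0,v_1], [v_0,v_2], [v_0,v_3], [v_0,v_4], [v_1,v_2], [v_1,v_3], [v_1,v_4], [v_2,v_3], [v_2,v_4], [v_3,v_4]
  2-simplices (5): [v_0,v_1,v_3], [v_0,v_1,v_4], [v_0,v_2,v_4], [v_1,v_2,v_3], [v_2,v_3,v_4]

Hence C_0 ≅ Z^5, C_1 ≅ Z^10, C_2 ≅ Z^5.

The boundary map ∂_1: C_1 → C_0 maps an edge to its endpoints' difference, ∂[p,q] = q − p. For instance
  ∂[v_0,v_2] = [v_2] − [v_0].
This gives a 5×10 integer matrix of rank 4; reducing to Smith normal form yields diagonal entries (1,1,1,1).

The boundary map ∂_2: C_2 → C_1 maps a triangle to the signed sum of its edges. For instance
  ∂[v_1,v_2,v_3] = [v_2,v_3] − [v_1,v_3] + [v_1,v_2],
  ∂[v_2,v_3,v_4] = [v_3,v_4] − [v_2,v_4] + [v_2,v_3].
As a 10×5 matrix over Z this has rank 5, with invariant factors (1,1,1,1,1).

Reading off H_k = ker ∂_k / im ∂_{k+1}:

  H_0: rank C_0 − rank ∂_1 = 5 − 4 = 1, and the invariant factors of ∂_1 are all 1, so H_0 = Z.
  H_1: rank ker ∂_1 − rank ∂_2 = (10 − 4) − 5 = 1, and the invariant factors of ∂_2 are all 1, so H_1 = Z.
  H_2: rank ker ∂_2 − rank ∂_3 = (5 − 5) − 0 = 0, and there is no ∂_3, so H_2 = 0.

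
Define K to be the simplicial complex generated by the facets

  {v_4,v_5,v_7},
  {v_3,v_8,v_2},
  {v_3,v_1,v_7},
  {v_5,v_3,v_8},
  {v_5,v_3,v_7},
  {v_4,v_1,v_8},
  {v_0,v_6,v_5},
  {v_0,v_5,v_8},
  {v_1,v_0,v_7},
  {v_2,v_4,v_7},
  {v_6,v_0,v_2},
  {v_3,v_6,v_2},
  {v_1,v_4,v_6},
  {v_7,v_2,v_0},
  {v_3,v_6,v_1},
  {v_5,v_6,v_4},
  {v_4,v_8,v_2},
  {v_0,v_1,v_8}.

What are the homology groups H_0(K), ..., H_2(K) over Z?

Fix the vertex order v_0 < v_1 < v_2 < v_3 < v_4 < v_5 < v_6 < v_7 < v_8 and write every simplex with vertices in increasing order. Then dim K = 2 and the simplices of K are:

  0-simplices (9): [v_0], [v_1], [v_2], [v_3], [v_4], [v_5], [v_6], [v_7], [v_8]
  1-simplices (27): (27 of them)
  2-simplices (18): (18 of them)

Hence C_0 ≅ Z^9, C_1 ≅ Z^27, C_2 ≅ Z^18.

∂_1: C_1 → C_0 is given by ∂[p,q] = [q] − [p].
This gives a 9×27 integer matrix of rank 8; reducing to Smith normal form yields diagonal entries (1,1,1,1,1,1,1,1).

The boundary map ∂_2: C_2 → C_1 maps a triangle to the signed sum of its edges. For instance
  ∂[v_0,v_2,v_6] = [v_2,v_6] − [v_0,v_6] + [v_0,v_2],
  ∂[v_0,v_1,v_8] = [v_1,v_8] − [v_0,v_8] + [v_0,v_1].
This gives a 27×18 integer matrix of rank 17; reducing to Smith normal form yields diagonal entries (1,1,1,1,1,1,1,1,1,1,1,1,1,1,1,1,1).

Now H_k = ker ∂_k / im ∂_{k+1}, so:

  H_0: rank C_0 − rank ∂_1 = 9 − 8 = 1, and the invariant factors of ∂_1 are all 1, so H_0 ≅ Z.
  H_1: rank ker ∂_1 − rank ∂_2 = (27 − 8) − 17 = 2, and the invariant factors of ∂_2 are all 1, so H_1 ≅ Z^2.
  H_2: rank ker ∂_2 − rank ∂_3 = (18 − 17) − 0 = 1, and there is no ∂_3, so H_2 ≅ Z.

H_0 = Z,  H_1 = Z^2,  H_2 = Z.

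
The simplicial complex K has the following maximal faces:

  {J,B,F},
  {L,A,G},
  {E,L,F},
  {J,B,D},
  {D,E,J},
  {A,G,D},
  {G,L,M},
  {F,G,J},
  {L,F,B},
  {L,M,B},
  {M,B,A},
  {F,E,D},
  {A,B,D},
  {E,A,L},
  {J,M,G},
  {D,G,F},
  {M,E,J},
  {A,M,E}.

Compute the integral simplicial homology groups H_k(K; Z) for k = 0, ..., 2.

Take the total order A < B < D < E < F < G < J < L < M on the vertex set. Then K (dimension 2) consists of the simplices:

  0-simplices (9): A, B, D, E, F, G, J, L, M
  1-simplices (27): AB, AD, AE, AG, AL, AM, BD, BF, BJ, BL, BM, DE, DF, DG, DJ, EF, EJ, EL, EM, FG, FJ, FL, GJ, GL, GM, JM, LM
  2-simplices (18): ABD, ABM, ADG, AEL, AEM, AGL, BDJ, BFJ, BFL, BLM, DEF, DEJ, DFG, EFL, EJM, FGJ, GJM, GLM

so the chain groups are C_0 ≅ Z^9, C_1 ≅ Z^27, C_2 ≅ Z^18.

The boundary map ∂_1: C_1 → C_0 sends each edge [p,q] (with p < q) to q − p.
This gives a 9×27 integer matrix of rank 8; reducing to Smith normal form yields diagonal entries (1,1,1,1,1,1,1,1).

Boundary ∂_2: C_2 → C_1 acts by ∂[p,q,r] = [q,r] − [p,r] + [p,q]. For instance
  ∂BFJ = FJ − BJ + BF,
  ∂AEM = EM − AM + AE.
The 27×18 boundary matrix has rank 18 and Smith normal form diag(1,1,1,1,1,1,1,1,1,1,1,1,1,1,1,1,1,2).

Reading off H_k = ker ∂_k / im ∂_{k+1}:

  H_0: rank C_0 − rank ∂_1 = 9 − 8 = 1, and the invariant factors of ∂_1 are all 1, so H_0 = Z.
  H_1: rank ker ∂_1 − rank ∂_2 = (27 − 8) − 18 = 1, and ∂_2 has invariant factor 2 > 1, so H_1 = Z ⊕ Z/2.
  H_2: rank ker ∂_2 − rank ∂_3 = (18 − 18) − 0 = 0, and there is no ∂_3, so H_2 = 0.

As a check, the Euler characteristic is 9 − 27 + 18 = 0, which agrees with 1 − 1 + 0 = 0.
(K is a triangulation of the Klein bottle.)

H_0 = Z,  H_1 = Z ⊕ Z/2,  H_2 = 0.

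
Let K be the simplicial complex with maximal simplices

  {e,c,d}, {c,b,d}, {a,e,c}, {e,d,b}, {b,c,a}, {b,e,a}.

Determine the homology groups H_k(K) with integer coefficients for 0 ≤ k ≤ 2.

Fix the vertex order a < b < c < d < e and write every simplex with vertices in increasing order. Then dim K = 2 and the simplices of K are:

  0-simplices (5): a, b, c, d, e
  1-simplices (9): ab, ac, ae, bc, bd, be, cd, ce, de
  2-simplices (6): abc, abe, ace, bcd, bde, cde

Hence C_0 ≅ Z^5, C_1 ≅ Z^9, C_2 ≅ Z^6.

∂_1: C_1 → C_0 maps an edge to its endpoints' difference, ∂[p,q] = q − p. For instance
  ∂ce = e − c.
As a 5×9 matrix over Z this has rank 4, with invariant factors (1,1,1,1).

Boundary ∂_2: C_2 → C_1 maps a triangle to the signed sum of its edges. For instance
  ∂ace = ce − ae + ac,
  ∂bde = de − be + bd.
As a 9×6 matrix over Z this has rank 5, with invariant factors (1,1,1,1,1).

Now H_k = ker ∂_k / im ∂_{k+1}, so:

  H_0: rank C_0 − rank ∂_1 = 5 − 4 = 1, and the invariant factors of ∂_1 are all 1, so H_0 = Z.
  H_1: rank ker ∂_1 − rank ∂_2 = (9 − 4) − 5 = 0, and the invariant factors of ∂_2 are all 1, so H_1 = 0.
  H_2: rank ker ∂_2 − rank ∂_3 = (6 − 5) − 0 = 1, and there is no ∂_3, so H_2 = Z.

H_0 ≅ Z,  H_1 = 0,  H_2 ≅ Z.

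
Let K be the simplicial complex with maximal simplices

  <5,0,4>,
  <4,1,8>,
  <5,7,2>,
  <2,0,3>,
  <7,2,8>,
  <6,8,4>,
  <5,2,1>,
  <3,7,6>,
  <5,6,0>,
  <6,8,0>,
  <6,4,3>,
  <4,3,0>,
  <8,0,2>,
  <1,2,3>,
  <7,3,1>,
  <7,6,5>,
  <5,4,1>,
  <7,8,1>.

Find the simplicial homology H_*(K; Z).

We work with the vertex ordering 0 < 1 < 2 < 3 < 4 < 5 < 6 < 7 < 8. The simplices of K, each written with vertices in increasing order, are:

  0-simplices (9): [0], [1], [2], [3], [4], [5], [6], [7], [8]
  1-simplices (27): (27 of them)
  2-simplices (18): [0,2,3], [0,2,8], [0,3,4], [0,4,5], [0,5,6], [0,6,8], [1,2,3], [1,2,5], [1,3,7], [1,4,5], [1,4,8], [1,7,8], [2,5,7], [2,7,8], [3,4,6], [3,6,7], [4,6,8], [5,6,7]

giving chain groups C_0 ≅ Z^9, C_1 ≅ Z^27, C_2 ≅ Z^18.

Boundary ∂_1: C_1 → C_0 maps an edge to its endpoints' difference, ∂[p,q] = q − p. For instance
  ∂[0,6] = [6] − [0].
This gives a 9×27 integer matrix of rank 8; reducing to Smith normal form yields diagonal entries (1,1,1,1,1,1,1,1).

The boundary map ∂_2: C_2 → C_1 sends each 2-simplex [p,q,r] to [q,r] − [p,r] + [p,q]. For instance
  ∂[3,4,6] = [4,6] − [3,6] + [3,4],
  ∂[1,4,5] = [4,5] − [1,5] + [1,4].
This gives a 27×18 integer matrix of rank 18; reducing to Smith normal form yields diagonal entries (1,1,1,1,1,1,1,1,1,1,1,1,1,1,1,1,1,2).

Now H_k = ker ∂_k / im ∂_{k+1}, so:

  H_0: rank C_0 − rank ∂_1 = 9 − 8 = 1, and the invariant factors of ∂_1 are all 1, so H_0 = Z.
  H_1: rank ker ∂_1 − rank ∂_2 = (27 − 8) − 18 = 1, and ∂_2 has invariant factor 2 > 1, so H_1 = Z ⊕ Z_2.
  H_2: rank ker ∂_2 − rank ∂_3 = (18 − 18) − 0 = 0, and there is no ∂_3, so H_2 = 0.

(K is a triangulation of the Klein bottle.)

H_0 = Z,  H_1 = Z ⊕ Z_2,  H_2 = 0.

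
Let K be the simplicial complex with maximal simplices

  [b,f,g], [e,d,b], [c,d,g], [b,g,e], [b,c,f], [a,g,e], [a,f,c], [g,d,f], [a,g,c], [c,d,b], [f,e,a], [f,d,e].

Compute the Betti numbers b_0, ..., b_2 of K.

b_0 = 1, b_1 = 0, b_2 = 0.

We work with the vertex ordering a < b < c < d < e < f < g. The simplices of K, each written with vertices in increasing order, are:

  0-simplices (7): a, b, c, d, e, f, g
  1-simplices (18): ac, ae, af, ag, bc, bd, be, bf, bg, cd, cf, cg, de, df, dg, ef, eg, fg
  2-simplices (12): acf, acg, aef, aeg, bcd, bcf, bde, beg, bfg, cdg, def, dfg

Hence C_0 ≅ Z^7, C_1 ≅ Z^18, C_2 ≅ Z^12.

Boundary ∂_1: C_1 → C_0 maps an edge to its endpoints' difference, ∂[p,q] = q − p. For instance
  ∂bd = d − b.
The resulting 7×18 matrix has rank 6, and its Smith normal form has invariant factors (1,1,1,1,1,1).

Boundary ∂_2: C_2 → C_1 sends each 2-simplex [p,q,r] to [q,r] − [p,r] + [p,q]. For instance
  ∂bde = de − be + bd,
  ∂beg = eg − bg + be.
The 18×12 boundary matrix has rank 12 and Smith normal form diag(1,1,1,1,1,1,1,1,1,1,1,2).

Now H_k = ker ∂_k / im ∂_{k+1}, so:

  H_0: rank C_0 − rank ∂_1 = 7 − 6 = 1, and the invariant factors of ∂_1 are all 1, so H_0 ≅ Z.
  H_1: rank ker ∂_1 − rank ∂_2 = (18 − 6) − 12 = 0, and ∂_2 has invariant factor 2 > 1, so H_1 ≅ Z/2.
  H_2: rank ker ∂_2 − rank ∂_3 = (12 − 12) − 0 = 0, and there is no ∂_3, so H_2 ≅ 0.

(K is a triangulation of the real projective plane RP^2.)

Hence the Betti numbers are b_0 = 1, b_1 = 0, b_2 = 0.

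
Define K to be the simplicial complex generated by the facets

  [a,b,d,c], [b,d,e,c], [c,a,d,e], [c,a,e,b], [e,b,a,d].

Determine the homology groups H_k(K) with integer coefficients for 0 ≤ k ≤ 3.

H_0 = Z,  H_1 = 0,  H_2 = 0,  H_3 = Z.

Fix the vertex order a < b < c < d < e and write every simplex with vertices in increasing order. Then dim K = 3 and the simplices of K are:

  0-simplices (5): a, b, c, d, e
  1-simplices (10): ab, ac, ad, ae, bc, bd, be, cd, ce, de
  2-simplices (10): abc, abd, abe, acd, ace, ade, bcd, bce, bde, cde
  3-simplices (5): abcd, abce, abde, acde, bcde

giving chain groups C_0 ≅ Z^5, C_1 ≅ Z^10, C_2 ≅ Z^10, C_3 ≅ Z^5.

Boundary ∂_1: C_1 → C_0 sends each edge [p,q] (with p < q) to q − p. For instance
  ∂be = e − b.
As a 5×10 matrix over Z this has rank 4, with invariant factors (1,1,1,1).

The boundary map ∂_2: C_2 → C_1 sends each 2-simplex [p,q,r] to [q,r] − [p,r] + [p,q]. For instance
  ∂abc = bc − ac + ab,
  ∂ade = de − ae + ad.
The resulting 10×10 matrix has rank 6, and its Smith normal form has invariant factors (1,1,1,1,1,1).

∂_3: C_3 → C_2 sends each 3-simplex σ to the alternating sum Σ_i (−1)^i (σ with its i-th vertex removed). For instance
  ∂abcd = bcd − acd + abd − abc,
  ∂abde = bde − ade + abe − abd.
The resulting 10×5 matrix has rank 4, and its Smith normal form has invariant factors (1,1,1,1).

Reading off H_k = ker ∂_k / im ∂_{k+1}:

  H_0: rank C_0 − rank ∂_1 = 5 − 4 = 1, and the invariant factors of ∂_1 are all 1, so H_0 ≅ Z.
  H_1: rank ker ∂_1 − rank ∂_2 = (10 − 4) − 6 = 0, and the invariant factors of ∂_2 are all 1, so H_1 ≅ 0.
  H_2: rank ker ∂_2 − rank ∂_3 = (10 − 6) − 4 = 0, and the invariant factors of ∂_3 are all 1, so H_2 ≅ 0.
  H_3: rank ker ∂_3 − rank ∂_4 = (5 − 4) − 0 = 1, and there is no ∂_4, so H_3 ≅ Z.

As a check, the Euler characteristic is 5 − 10 + 10 − 5 = 0, which agrees with 1 − 0 + 0 − 1 = 0.
(K is a triangulation of the 3-sphere S^3.)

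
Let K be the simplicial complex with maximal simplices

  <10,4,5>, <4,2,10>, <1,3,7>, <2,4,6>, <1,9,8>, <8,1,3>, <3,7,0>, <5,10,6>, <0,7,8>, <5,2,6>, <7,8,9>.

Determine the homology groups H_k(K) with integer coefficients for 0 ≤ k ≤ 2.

H_0 = Z^2,  H_1 = Z^2,  H_2 = 0.

We work with the vertex ordering 0 < 1 < 2 < 3 < 4 < 5 < 6 < 7 < 8 < 9 < 10. The simplices of K, each written with vertices in increasing order, are:

  0-simplices (11): [0], [1], [2], [3], [4], [5], [6], [7], [8], [9], [10]
  1-simplices (22): [0,3], [0,7], [0,8], [1,3], [1,7], [1,8], [1,9], [2,4], [2,5], [2,6], [2,10], [3,7], [3,8], [4,5], [4,6], [4,10], [5,6], [5,10], [6,10], [7,8], [7,9], [8,9]
  2-simplices (11): [0,3,7], [0,7,8], [1,3,7], [1,3,8], [1,8,9], [2,4,6], [2,4,10], [2,5,6], [4,5,10], [5,6,10], [7,8,9]

giving chain groups C_0 ≅ Z^11, C_1 ≅ Z^22, C_2 ≅ Z^11.

Boundary ∂_1: C_1 → C_0 is given by ∂[p,q] = [q] − [p]. For instance
  ∂[4,6] = [6] − [4].
This gives a 11×22 integer matrix of rank 9; reducing to Smith normal form yields diagonal entries (1,1,1,1,1,1,1,1,1).

The boundary map ∂_2: C_2 → C_1 maps a triangle to the signed sum of its edges. For instance
  ∂[1,3,7] = [3,7] − [1,7] + [1,3],
  ∂[2,4,6] = [4,6] − [2,6] + [2,4].
The resulting 22×11 matrix has rank 11, and its Smith normal form has invariant factors (1,1,1,1,1,1,1,1,1,1,1).

Now H_k = ker ∂_k / im ∂_{k+1}, so:

  H_0: rank C_0 − rank ∂_1 = 11 − 9 = 2, and the invariant factors of ∂_1 are all 1, so H_0 ≅ Z^2.
  H_1: rank ker ∂_1 − rank ∂_2 = (22 − 9) − 11 = 2, and the invariant factors of ∂_2 are all 1, so H_1 ≅ Z^2.
  H_2: rank ker ∂_2 − rank ∂_3 = (11 − 11) − 0 = 0, and there is no ∂_3, so H_2 ≅ 0.

As a check, the Euler characteristic is 11 − 22 + 11 = 0, which agrees with 2 − 2 + 0 = 0.
(K is a triangulation of the disjoint union of the cylinder S^1 x I and the Möbius band.)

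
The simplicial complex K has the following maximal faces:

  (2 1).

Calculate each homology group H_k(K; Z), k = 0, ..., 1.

H_0 = Z,  H_1 = 0.

Fix the vertex order 1 < 2 and write every simplex with vertices in increasing order. Then dim K = 1 and the simplices of K are:

  0-simplices (2): [1], [2]
  1-simplices (1): [1,2]

so the chain groups are C_0 ≅ Z^2, C_1 ≅ Z^1.

∂_1: C_1 → C_0 sends each edge [p,q] (with p < q) to q − p.
As a 2×1 matrix over Z this has rank 1, with invariant factors (1).

Reading off H_k = ker ∂_k / im ∂_{k+1}:

  H_0: rank C_0 − rank ∂_1 = 2 − 1 = 1, and the invariant factors of ∂_1 are all 1, so H_0 ≅ Z.
  H_1: rank ker ∂_1 − rank ∂_2 = (1 − 1) − 0 = 0, and there is no ∂_2, so H_1 ≅ 0.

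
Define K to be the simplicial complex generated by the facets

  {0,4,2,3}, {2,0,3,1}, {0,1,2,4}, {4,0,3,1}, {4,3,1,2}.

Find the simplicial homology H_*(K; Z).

Order the vertices as 0 < 1 < 2 < 3 < 4. Listing each simplex with vertices in this order, K has dimension 3 with simplices:

  0-simplices (5): [0], [1], [2], [3], [4]
  1-simplices (10): [0,1], [0,2], [0,3], [0,4], [1,2], [1,3], [1,4], [2,3], [2,4], [3,4]
  2-simplices (10): [0,1,2], [0,1,3], [0,1,4], [0,2,3], [0,2,4], [0,3,4], [1,2,3], [1,2,4], [1,3,4], [2,3,4]
  3-simplices (5): [0,1,2,3], [0,1,2,4], [0,1,3,4], [0,2,3,4], [1,2,3,4]

Hence C_0 ≅ Z^5, C_1 ≅ Z^10, C_2 ≅ Z^10, C_3 ≅ Z^5.

Boundary ∂_1: C_1 → C_0 sends each edge [p,q] (with p < q) to q − p. For instance
  ∂[1,2] = [2] − [1].
As a 5×10 matrix over Z this has rank 4, with invariant factors (1,1,1,1).

The boundary map ∂_2: C_2 → C_1 sends each 2-simplex [p,q,r] to [q,r] − [p,r] + [p,q]. For instance
  ∂[1,2,3] = [2,3] − [1,3] + [1,2],
  ∂[1,3,4] = [3,4] − [1,4] + [1,3].
As a 10×10 matrix over Z this has rank 6, with invariant factors (1,1,1,1,1,1).

The boundary map ∂_3: C_3 → C_2 sends each 3-simplex σ to the alternating sum Σ_i (−1)^i (σ with its i-th vertex removed). For instance
  ∂[0,1,2,4] = [1,2,4] − [0,2,4] + [0,1,4] − [0,1,2],
  ∂[1,2,3,4] = [2,3,4] − [1,3,4] + [1,2,4] − [1,2,3].
This gives a 10×5 integer matrix of rank 4; reducing to Smith normal form yields diagonal entries (1,1,1,1).

Computing H_k = (kernel of ∂_k) / (image of ∂_{k+1}):

  H_0: rank C_0 − rank ∂_1 = 5 − 4 = 1, and the invariant factors of ∂_1 are all 1, so H_0 = Z.
  H_1: rank ker ∂_1 − rank ∂_2 = (10 − 4) − 6 = 0, and the invariant factors of ∂_2 are all 1, so H_1 = 0.
  H_2: rank ker ∂_2 − rank ∂_3 = (10 − 6) − 4 = 0, and the invariant factors of ∂_3 are all 1, so H_2 = 0.
  H_3: rank ker ∂_3 − rank ∂_4 = (5 − 4) − 0 = 1, and there is no ∂_4, so H_3 = Z.

As a check, the Euler characteristic is 5 − 10 + 10 − 5 = 0, which agrees with 1 − 0 + 0 − 1 = 0.
(K is a triangulation of the 3-sphere S^3.)

H_0 = Z,  H_1 = 0,  H_2 = 0,  H_3 = Z.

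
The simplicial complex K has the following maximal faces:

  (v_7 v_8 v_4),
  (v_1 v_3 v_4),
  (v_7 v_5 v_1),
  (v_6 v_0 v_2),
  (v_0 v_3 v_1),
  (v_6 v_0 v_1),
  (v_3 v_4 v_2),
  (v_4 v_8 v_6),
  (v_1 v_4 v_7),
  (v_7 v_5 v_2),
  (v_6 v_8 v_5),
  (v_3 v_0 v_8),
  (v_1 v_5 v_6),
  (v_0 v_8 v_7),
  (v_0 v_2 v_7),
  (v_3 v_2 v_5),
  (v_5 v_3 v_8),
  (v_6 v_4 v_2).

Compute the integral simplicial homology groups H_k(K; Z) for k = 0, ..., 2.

Take the total order v_0 < v_1 < v_2 < v_3 < v_4 < v_5 < v_6 < v_7 < v_8 on the vertex set. Then K (dimension 2) consists of the simplices:

  0-simplices (9): [v_0], [v_1], [v_2], [v_3], [v_4], [v_5], [v_6], [v_7], [v_8]
  1-simplices (27): (27 of them)
  2-simplices (18): (18 of them)

so the chain groups are C_0 ≅ Z^9, C_1 ≅ Z^27, C_2 ≅ Z^18.

∂_1: C_1 → C_0 maps an edge to its endpoints' difference, ∂[p,q] = q − p. For instance
  ∂[v_1,v_4] = [v_4] − [v_1].
This gives a 9×27 integer matrix of rank 8; reducing to Smith normal form yields diagonal entries (1,1,1,1,1,1,1,1).

Boundary ∂_2: C_2 → C_1 sends each 2-simplex [p,q,r] to [q,r] − [p,r] + [p,q]. For instance
  ∂[v_3,v_5,v_8] = [v_5,v_8] − [v_3,v_8] + [v_3,v_5],
  ∂[v_0,v_1,v_3] = [v_1,v_3] − [v_0,v_3] + [v_0,v_1].
The resulting 27×18 matrix has rank 17, and its Smith normal form has invariant factors (1,1,1,1,1,1,1,1,1,1,1,1,1,1,1,1,1).

Now H_k = ker ∂_k / im ∂_{k+1}, so:

  H_0: rank C_0 − rank ∂_1 = 9 − 8 = 1, and the invariant factors of ∂_1 are all 1, so H_0 ≅ Z.
  H_1: rank ker ∂_1 − rank ∂_2 = (27 − 8) − 17 = 2, and the invariant factors of ∂_2 are all 1, so H_1 ≅ Z^2.
  H_2: rank ker ∂_2 − rank ∂_3 = (18 − 17) − 0 = 1, and there is no ∂_3, so H_2 ≅ Z.

As a check, the Euler characteristic is 9 − 27 + 18 = 0, which agrees with 1 − 2 + 1 = 0.
(K is a triangulation of the torus T^2.)

H_0 ≅ Z,  H_1 ≅ Z^2,  H_2 ≅ Z.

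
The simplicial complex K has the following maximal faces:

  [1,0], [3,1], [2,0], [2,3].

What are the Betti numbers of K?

b_0 = 1, b_1 = 1.

Take the total order 0 < 1 < 2 < 3 on the vertex set. Then K (dimension 1) consists of the simplices:

  0-simplices (4): [0], [1], [2], [3]
  1-simplices (4): [0,1], [0,2], [1,3], [2,3]

giving chain groups C_0 ≅ Z^4, C_1 ≅ Z^4.

The boundary map ∂_1: C_1 → C_0 is given by ∂[p,q] = [q] − [p].
As a 4×4 matrix over Z this has rank 3, with invariant factors (1,1,1).

Now H_k = ker ∂_k / im ∂_{k+1}, so:

  H_0: rank C_0 − rank ∂_1 = 4 − 3 = 1, and the invariant factors of ∂_1 are all 1, so H_0 ≅ Z.
  H_1: rank ker ∂_1 − rank ∂_2 = (4 − 3) − 0 = 1, and there is no ∂_2, so H_1 ≅ Z.

As a check, the Euler characteristic is 4 − 4 = 0, which agrees with 1 − 1 = 0.

Hence the Betti numbers are b_0 = 1, b_1 = 1.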